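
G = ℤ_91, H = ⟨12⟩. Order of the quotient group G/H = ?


|⟨12⟩| = n / gcd(12, 91) = 91 / 1 = 91
H is normal (ℤ_91 is abelian).
|G/H| = |G| / |H| = 91 / 91 = 1

|G/H| = 1


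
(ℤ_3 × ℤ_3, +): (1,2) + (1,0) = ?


Operation: componentwise addition mod (3, 3)
(1,2) + (1,0) = ((a₁+b₁) mod 3, (a₂+b₂) mod 3) with a = (1,2), b = (1,0)

(1,2) + (1,0) = (2,2)


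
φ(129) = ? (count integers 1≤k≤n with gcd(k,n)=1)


Factor n: 129 = 3 × 43
φ(n) = n · ∏(1 - 1/p) over distinct primes p | n
φ(129) = 129 · (1 - 1/3) · (1 - 1/43) = 84

φ(129) = 84


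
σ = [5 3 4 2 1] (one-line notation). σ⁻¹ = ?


To find σ⁻¹, swap domain and range:
σ(1) = 5 → σ⁻¹(5) = 1
σ(2) = 3 → σ⁻¹(3) = 2
σ(3) = 4 → σ⁻¹(4) = 3
σ(4) = 2 → σ⁻¹(2) = 4
σ(5) = 1 → σ⁻¹(1) = 5

σ⁻¹ = [5 4 2 3 1]


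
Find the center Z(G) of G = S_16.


Z(G) = {g ∈ G | gx = xg for all x ∈ G}
S_n is non-abelian for n ≥ 3; Z(S_16) is trivial

Z(S_16) = {e}


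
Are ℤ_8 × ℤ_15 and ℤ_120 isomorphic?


Comparing ℤ_8 × ℤ_15 and ℤ_120:
gcd(8,15) = 1, so ℤ_8 × ℤ_15 ≅ ℤ_120 (CRT)

Yes, ℤ_8 × ℤ_15 ≅ ℤ_120


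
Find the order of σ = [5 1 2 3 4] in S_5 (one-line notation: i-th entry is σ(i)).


Cycle decomposition: (1 5 4 3 2)
Cycle lengths: 5
Order = lcm(5) = 5

ord(σ) = 5


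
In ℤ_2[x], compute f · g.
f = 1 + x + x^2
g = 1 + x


Expand and collect like terms; reduce coefficients mod 2:
x^0: 1·1 = 1 ≡ 1 (mod 2)
x^1: 1·1 + 1·1 = 2 ≡ 0 (mod 2)
x^2: 1·1 + 1·1 = 2 ≡ 0 (mod 2)
x^3: 1·1 = 1 ≡ 1 (mod 2)
Result: 1 + x^3

f · g = 1 + x^3


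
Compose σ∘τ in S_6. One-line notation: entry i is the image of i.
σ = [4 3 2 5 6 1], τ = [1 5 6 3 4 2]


σ∘τ: apply τ first, then σ
1 →τ 1 →σ 4
2 →τ 5 →σ 6
3 →τ 6 →σ 1
4 →τ 3 →σ 2
5 →τ 4 →σ 5
6 →τ 2 →σ 3

σ∘τ = [4 6 1 2 5 3]


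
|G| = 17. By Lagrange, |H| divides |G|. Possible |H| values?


Lagrange's theorem: |H| divides |G|
|G| = 17
Divisors of 17: 1, 17

Possible subgroup orders: {1, 17}


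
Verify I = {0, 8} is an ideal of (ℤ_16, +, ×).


Check ideal conditions for I = {0, 8} in ℤ_16:
(1) I is an additive subgroup? Yes
(2) For r ∈ ℤ_16 and a ∈ I: r·a ∈ I? Yes

Yes, I is an ideal of ℤ_16


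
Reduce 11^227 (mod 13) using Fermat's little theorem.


Fermat's little theorem: if p is prime and gcd(a,p)=1, then a^(p-1) ≡ 1 (mod p)
p = 13 is prime, gcd(11,13) = 1
Reduce exponent: 227 mod 12 = 11
So 11^227 ≡ 11^11 (mod 13)
11^11 mod 13 = 6

11^227 ≡ 6 (mod 13)


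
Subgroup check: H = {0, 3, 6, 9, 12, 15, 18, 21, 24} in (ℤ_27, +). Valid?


Subgroup test for H = {0, 3, 6, 9, 12, 15, 18, 21, 24} in (ℤ_27, +):
(1) 0 ∈ H? Yes
(2) Closure: for all a,b ∈ H, (a+b) mod 27 ∈ H? Yes
(3) Inverses: for all a ∈ H, -a mod 27 ∈ H? Yes

Yes, H is a subgroup of ℤ_27


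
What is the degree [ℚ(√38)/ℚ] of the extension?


√38 has minimal polynomial x² - 38 (irreducible over ℚ since 38 is squarefree)

[ℚ(√38)/ℚ] = 2


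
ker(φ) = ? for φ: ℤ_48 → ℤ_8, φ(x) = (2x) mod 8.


Kernel = preimage of identity
ker(φ) = {x ∈ ℤ_48 : 2x ≡ 0 (mod 8)}. Since 8 | 48, φ is well-defined. The kernel is the cyclic subgroup ⟨4⟩ of ℤ_48 (order 12), i.e. {0, 4, 8, 12, 16, 20, 24, 28, 32, 36, 40, 44}

ker(φ) = {0, 4, 8, 12, 16, 20, 24, 28, 32, 36, 40, 44}


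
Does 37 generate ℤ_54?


g generates ℤ_n iff gcd(g, n) = 1
gcd(37, 54) = 1
Since gcd = 1, 37 is a generator.

Yes, 37 generates ℤ_54


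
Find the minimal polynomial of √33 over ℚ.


√33 satisfies x² - 33 = 0, irreducible over ℚ since 33 is squarefree

Minimal polynomial: x² - 33


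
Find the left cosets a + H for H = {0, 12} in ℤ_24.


H = {0, 12}, |H| = 2
Number of cosets = |G|/|H| = 24/2 = 12
0 + H = {0, 12}
1 + H = {1, 13}
2 + H = {2, 14}
3 + H = {3, 15}
4 + H = {4, 16}
5 + H = {5, 17}
6 + H = {6, 18}
7 + H = {7, 19}
8 + H = {8, 20}
9 + H = {9, 21}
10 + H = {10, 22}
11 + H = {11, 23}

Cosets: 0+H={0,12}; 1+H={1,13}; 2+H={2,14}; 3+H={3,15}; 4+H={4,16}; 5+H={5,17}; 6+H={6,18}; 7+H={7,19}; 8+H={8,20}; 9+H={9,21}; 10+H={10,22}; 11+H={11,23}


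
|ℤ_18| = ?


ℤ_n has n elements.

|ℤ_18| = 18


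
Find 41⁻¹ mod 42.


Use the extended Euclidean algorithm to write 1 = 41·s + 42·t; then s mod 42 is the inverse.
Euclidean algorithm:
  41 = 0·42 + 41
  42 = 1·41 + 1
  41 = 41·1 + 0
gcd(41,42) = 1
Back-substitution gives: 41·(-1) + 42·(1) = 1
So 41⁻¹ ≡ -1 ≡ 41 (mod 42)
Check: 41 × 41 = 1681 ≡ 1 (mod 42) ✓

41⁻¹ ≡ 41 (mod 42)


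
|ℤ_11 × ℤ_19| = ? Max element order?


|ℤ_11 × ℤ_19| = 11 × 19 = 209
Max element order = lcm(11,19) = 209
Cyclic? Yes (gcd=1)

|ℤ_11×ℤ_19| = 209, max element order = 209


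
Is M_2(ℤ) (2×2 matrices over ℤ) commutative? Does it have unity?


Matrix multiplication is non-commutative for n ≥ 2; the identity matrix I is the unity; singular matrices give zero divisors, so not an integral domain
Commutative: No
Integral domain: No
Has unity: Yes

M_2(ℤ) (2×2 matrices over ℤ): Commutative=No, Unity=Yes


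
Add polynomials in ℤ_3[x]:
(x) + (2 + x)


Add coefficients mod 3:
x^0: 0 + 2 = 2 (mod 3)
x^1: 1 + 1 = 2 (mod 3)
Result: 2 + 2x

f + g = 2 + 2x


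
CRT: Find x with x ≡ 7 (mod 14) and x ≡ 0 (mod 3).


m₁ = 14, m₂ = 3, gcd = 1, so CRT applies. M = m₁·m₂ = 42
Let M₁ = M/m₁ = 3, M₂ = M/m₂ = 14
Find y₁ ≡ M₁⁻¹ (mod m₁): 3⁻¹ ≡ 5 (mod 14)
Find y₂ ≡ M₂⁻¹ (mod m₂): 14⁻¹ ≡ 2 (mod 3)
x = a₁·M₁·y₁ + a₂·M₂·y₂ = 7·3·5 + 0·14·2 = 105
Reduce mod 42: x ≡ 21
Check: 21 mod 14 = 7 ✓, 21 mod 3 = 0 ✓

x ≡ 21 (mod 42)


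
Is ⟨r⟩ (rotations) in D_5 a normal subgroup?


H = ⟨r⟩ (rotations) in D_5
The rotation subgroup ⟨r⟩ has index 2 in D_5, so it is normal

Yes, normal subgroup


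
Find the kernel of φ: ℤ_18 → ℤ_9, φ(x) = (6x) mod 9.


Kernel = preimage of identity
ker(φ) = {x ∈ ℤ_18 : 6x ≡ 0 (mod 9)}. Since 9 | 18, φ is well-defined. The kernel is the cyclic subgroup ⟨3⟩ of ℤ_18 (order 6), i.e. {0, 3, 6, 9, 12, 15}

ker(φ) = {0, 3, 6, 9, 12, 15}


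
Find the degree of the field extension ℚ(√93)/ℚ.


√93 has minimal polynomial x² - 93 (irreducible over ℚ since 93 is squarefree)

[ℚ(√93)/ℚ] = 2


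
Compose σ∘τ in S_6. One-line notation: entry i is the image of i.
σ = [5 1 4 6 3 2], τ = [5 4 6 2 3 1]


σ∘τ: apply τ first, then σ
1 →τ 5 →σ 3
2 →τ 4 →σ 6
3 →τ 6 →σ 2
4 →τ 2 →σ 1
5 →τ 3 →σ 4
6 →τ 1 →σ 5

σ∘τ = [3 6 2 1 4 5]


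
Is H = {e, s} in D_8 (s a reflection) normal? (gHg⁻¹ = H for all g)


H = {e, s} in D_8 (s a reflection)
r·s·r⁻¹ = sr⁻² ≠ s for n ≥ 3, so {e, s} is not closed under conjugation

No, not a normal subgroup


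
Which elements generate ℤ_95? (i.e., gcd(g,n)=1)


g generates ℤ_n iff gcd(g,n) = 1
Prime factors of 95: 5, 19
Generators are g ∈ {1,...,94} not divisible by any of these primes.
Generators: {1, 2, 3, 4, 6, 7, 8, 9, 11, 12, 13, 14, 16, 17, 18, 21, 22, 23, 24, 26, 27, 28, 29, 31, 32, 33, 34, 36, 37, 39, 41, 42, 43, 44, 46, 47, 48, 49, 51, 52, 53, 54, 56, 58, 59, 61, 62, 63, 64, 66, 67, 68, 69, 71, 72, 73, 74, 77, 78, 79, 81, 82, 83, 84, 86, 87, 88, 89, 91, 92, 93, 94}
Number of generators = φ(95) = 72

Generators of ℤ_95 = {1, 2, 3, 4, 6, 7, 8, 9, 11, 12, 13, 14, 16, 17, 18, 21, 22, 23, 24, 26, 27, 28, 29, 31, 32, 33, 34, 36, 37, 39, 41, 42, 43, 44, 46, 47, 48, 49, 51, 52, 53, 54, 56, 58, 59, 61, 62, 63, 64, 66, 67, 68, 69, 71, 72, 73, 74, 77, 78, 79, 81, 82, 83, 84, 86, 87, 88, 89, 91, 92, 93, 94}


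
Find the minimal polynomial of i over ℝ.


i satisfies x² + 1 = 0, irreducible over ℝ

Minimal polynomial: x² + 1


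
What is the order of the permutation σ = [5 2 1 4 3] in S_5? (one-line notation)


Cycle decomposition: (1 5 3)
Cycle lengths: 3
Order = lcm(3) = 3

ord(σ) = 3


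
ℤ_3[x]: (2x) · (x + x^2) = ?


Expand and collect like terms; reduce coefficients mod 3:
x^0: 0·0 = 0 ≡ 0 (mod 3)
x^1: 0·1 + 2·0 = 0 ≡ 0 (mod 3)
x^2: 0·1 + 2·1 = 2 ≡ 2 (mod 3)
x^3: 2·1 = 2 ≡ 2 (mod 3)
Result: 2x^2 + 2x^3

f · g = 2x^2 + 2x^3


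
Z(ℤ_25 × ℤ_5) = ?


Z(G) = {g ∈ G | gx = xg for all x ∈ G}
Direct product of abelian groups is abelian, so Z(G) = G

Z(ℤ_25 × ℤ_5) = ℤ_25 × ℤ_5


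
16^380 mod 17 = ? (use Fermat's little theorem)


Fermat's little theorem: if p is prime and gcd(a,p)=1, then a^(p-1) ≡ 1 (mod p)
p = 17 is prime, gcd(16,17) = 1
Reduce exponent: 380 mod 16 = 12
So 16^380 ≡ 16^12 (mod 17)
16^12 mod 17 = 1

16^380 ≡ 1 (mod 17)


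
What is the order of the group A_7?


|A_n| = n!/2 (even permutations)
|A_7| = 7!/2 = 5040/2 = 2520

|A_7| = 2520


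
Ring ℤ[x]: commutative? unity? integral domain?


Polynomial ring over ℤ (an integral domain) is a commutative integral domain with unity 1
Commutative: Yes
Integral domain: Yes
Has unity: Yes

ℤ[x]: Commutative=Yes, Unity=Yes


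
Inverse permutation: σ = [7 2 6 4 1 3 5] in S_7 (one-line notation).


To find σ⁻¹, swap domain and range:
σ(1) = 7 → σ⁻¹(7) = 1
σ(2) = 2 → σ⁻¹(2) = 2
σ(3) = 6 → σ⁻¹(6) = 3
σ(4) = 4 → σ⁻¹(4) = 4
σ(5) = 1 → σ⁻¹(1) = 5
σ(6) = 3 → σ⁻¹(3) = 6
σ(7) = 5 → σ⁻¹(5) = 7

σ⁻¹ = [5 2 6 4 7 3 1]


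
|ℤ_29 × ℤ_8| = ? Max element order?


|ℤ_29 × ℤ_8| = 29 × 8 = 232
Max element order = lcm(29,8) = 232
Cyclic? Yes (gcd=1)

|ℤ_29×ℤ_8| = 232, max element order = 232


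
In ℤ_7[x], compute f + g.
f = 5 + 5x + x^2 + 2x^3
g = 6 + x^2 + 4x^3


Add coefficients mod 7:
x^0: 5 + 6 = 4 (mod 7)
x^1: 5 + 0 = 5 (mod 7)
x^2: 1 + 1 = 2 (mod 7)
x^3: 2 + 4 = 6 (mod 7)
Result: 4 + 5x + 2x^2 + 6x^3

f + g = 4 + 5x + 2x^2 + 6x^3


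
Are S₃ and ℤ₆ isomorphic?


Comparing S₃ and ℤ₆:
S₃ is non-abelian, ℤ₆ is abelian

No, S₃ ≇ ℤ₆


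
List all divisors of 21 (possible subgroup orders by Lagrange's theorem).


Lagrange's theorem: |H| divides |G|
|G| = 21
Divisors of 21: 1, 3, 7, 21

Possible subgroup orders: {1, 3, 7, 21}


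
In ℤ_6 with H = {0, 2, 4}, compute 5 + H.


5 + H = {5 + h (mod 6) : h ∈ H}
5+0=5, 5+2=1, 5+4=3
5 + H = {1, 3, 5} = 1 + H

5 + H = {1, 3, 5}


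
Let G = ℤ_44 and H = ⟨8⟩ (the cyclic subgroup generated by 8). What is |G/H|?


|⟨8⟩| = n / gcd(8, 44) = 44 / 4 = 11
H is normal (ℤ_44 is abelian).
|G/H| = |G| / |H| = 44 / 11 = 4

|G/H| = 4


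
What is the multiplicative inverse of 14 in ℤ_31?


Use the extended Euclidean algorithm to write 1 = 14·s + 31·t; then s mod 31 is the inverse.
Euclidean algorithm:
  14 = 0·31 + 14
  31 = 2·14 + 3
  14 = 4·3 + 2
  3 = 1·2 + 1
  2 = 2·1 + 0
gcd(14,31) = 1
Back-substitution gives: 14·(-11) + 31·(5) = 1
So 14⁻¹ ≡ -11 ≡ 20 (mod 31)
Check: 14 × 20 = 280 ≡ 1 (mod 31) ✓

14⁻¹ ≡ 20 (mod 31)


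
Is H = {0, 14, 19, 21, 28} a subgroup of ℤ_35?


Subgroup test for H = {0, 14, 19, 21, 28} in (ℤ_35, +):
(1) 0 ∈ H? Yes
(2) Closure: for all a,b ∈ H, (a+b) mod 35 ∈ H? No  [counterexample: 14 + 19 = 33 ∉ H]
(3) Inverses: for all a ∈ H, -a mod 35 ∈ H? No

No, H is not a subgroup of ℤ_35


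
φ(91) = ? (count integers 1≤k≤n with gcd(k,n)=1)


Factor n: 91 = 7 × 13
φ(n) = n · ∏(1 - 1/p) over distinct primes p | n
φ(91) = 91 · (1 - 1/7) · (1 - 1/13) = 72

φ(91) = 72


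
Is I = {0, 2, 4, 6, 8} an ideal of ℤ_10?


Check ideal conditions for I = {0, 2, 4, 6, 8} in ℤ_10:
(1) I is an additive subgroup? Yes
(2) For r ∈ ℤ_10 and a ∈ I: r·a ∈ I? Yes

Yes, I is an ideal of ℤ_10


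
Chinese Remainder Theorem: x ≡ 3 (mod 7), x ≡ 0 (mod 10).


m₁ = 7, m₂ = 10, gcd = 1, so CRT applies. M = m₁·m₂ = 70
Let M₁ = M/m₁ = 10, M₂ = M/m₂ = 7
Find y₁ ≡ M₁⁻¹ (mod m₁): 10⁻¹ ≡ 5 (mod 7)
Find y₂ ≡ M₂⁻¹ (mod m₂): 7⁻¹ ≡ 3 (mod 10)
x = a₁·M₁·y₁ + a₂·M₂·y₂ = 3·10·5 + 0·7·3 = 150
Reduce mod 70: x ≡ 10
Check: 10 mod 7 = 3 ✓, 10 mod 10 = 0 ✓

x ≡ 10 (mod 70)


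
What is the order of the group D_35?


|D_n| = 2n (n rotations and n reflections)
|D_35| = 2×35 = 70

|D_35| = 70


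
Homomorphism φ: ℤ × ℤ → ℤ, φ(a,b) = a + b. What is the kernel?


Kernel = preimage of identity
ker(φ) = {(a,b) ∈ ℤ² | a+b = 0} = {(a,-a) | a ∈ ℤ}

ker(φ) = {(a,-a) | a ∈ ℤ}


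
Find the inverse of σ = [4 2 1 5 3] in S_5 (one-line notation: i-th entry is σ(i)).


To find σ⁻¹, swap domain and range:
σ(1) = 4 → σ⁻¹(4) = 1
σ(2) = 2 → σ⁻¹(2) = 2
σ(3) = 1 → σ⁻¹(1) = 3
σ(4) = 5 → σ⁻¹(5) = 4
σ(5) = 3 → σ⁻¹(3) = 5

σ⁻¹ = [3 2 5 1 4]


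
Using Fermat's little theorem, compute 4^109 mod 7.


Fermat's little theorem: if p is prime and gcd(a,p)=1, then a^(p-1) ≡ 1 (mod p)
p = 7 is prime, gcd(4,7) = 1
Reduce exponent: 109 mod 6 = 1
So 4^109 ≡ 4^1 (mod 7)
4^1 mod 7 = 4

4^109 ≡ 4 (mod 7)


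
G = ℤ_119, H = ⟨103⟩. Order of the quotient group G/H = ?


|⟨103⟩| = n / gcd(103, 119) = 119 / 1 = 119
H is normal (ℤ_119 is abelian).
|G/H| = |G| / |H| = 119 / 119 = 1

|G/H| = 1


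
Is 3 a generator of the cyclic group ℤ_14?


g generates ℤ_n iff gcd(g, n) = 1
gcd(3, 14) = 1
Since gcd = 1, 3 is a generator.

Yes, 3 generates ℤ_14


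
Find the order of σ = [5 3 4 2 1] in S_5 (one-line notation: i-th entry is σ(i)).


Cycle decomposition: (1 5) (2 3 4)
Cycle lengths: 2, 3
Order = lcm(2, 3) = 6

ord(σ) = 6


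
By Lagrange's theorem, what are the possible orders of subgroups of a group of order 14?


Lagrange's theorem: |H| divides |G|
|G| = 14
Divisors of 14: 1, 2, 7, 14

Possible subgroup orders: {1, 2, 7, 14}


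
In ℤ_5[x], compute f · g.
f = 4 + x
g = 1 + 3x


Expand and collect like terms; reduce coefficients mod 5:
x^0: 4·1 = 4 ≡ 4 (mod 5)
x^1: 4·3 + 1·1 = 13 ≡ 3 (mod 5)
x^2: 1·3 = 3 ≡ 3 (mod 5)
Result: 4 + 3x + 3x^2

f · g = 4 + 3x + 3x^2


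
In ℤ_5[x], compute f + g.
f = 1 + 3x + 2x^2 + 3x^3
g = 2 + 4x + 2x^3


Add coefficients mod 5:
x^0: 1 + 2 = 3 (mod 5)
x^1: 3 + 4 = 2 (mod 5)
x^2: 2 + 0 = 2 (mod 5)
x^3: 3 + 2 = 0 (mod 5)
Result: 3 + 2x + 2x^2

f + g = 3 + 2x + 2x^2


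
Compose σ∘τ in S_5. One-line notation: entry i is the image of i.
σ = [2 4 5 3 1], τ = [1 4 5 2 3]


σ∘τ: apply τ first, then σ
1 →τ 1 →σ 2
2 →τ 4 →σ 3
3 →τ 5 →σ 1
4 →τ 2 →σ 4
5 →τ 3 →σ 5

σ∘τ = [2 3 1 4 5]


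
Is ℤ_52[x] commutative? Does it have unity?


ℤ_52 has zero divisors (2·26 ≡ 0), and these lift to constant zero divisors in ℤ_52[x]; so not an integral domain
Commutative: Yes
Integral domain: No
Has unity: Yes

ℤ_52[x]: Commutative=Yes, Unity=Yes


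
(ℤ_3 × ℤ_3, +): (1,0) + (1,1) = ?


Operation: componentwise addition mod (3, 3)
(1,0) + (1,1) = ((a₁+b₁) mod 3, (a₂+b₂) mod 3) with a = (1,0), b = (1,1)

(1,0) + (1,1) = (2,1)


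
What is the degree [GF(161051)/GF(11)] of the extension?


GF(161051) = GF(11^5), so the extension degree is 5

[GF(161051)/GF(11)] = 5


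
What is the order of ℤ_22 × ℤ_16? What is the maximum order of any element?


|ℤ_22 × ℤ_16| = 22 × 16 = 352
Max element order = lcm(22,16) = 176
Cyclic? No (gcd=2)

|ℤ_22×ℤ_16| = 352, max element order = 176


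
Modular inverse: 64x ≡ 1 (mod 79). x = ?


Use the extended Euclidean algorithm to write 1 = 64·s + 79·t; then s mod 79 is the inverse.
Euclidean algorithm:
  64 = 0·79 + 64
  79 = 1·64 + 15
  64 = 4·15 + 4
  15 = 3·4 + 3
  4 = 1·3 + 1
  3 = 3·1 + 0
gcd(64,79) = 1
Back-substitution gives: 64·(21) + 79·(-17) = 1
So 64⁻¹ ≡ 21 ≡ 21 (mod 79)
Check: 64 × 21 = 1344 ≡ 1 (mod 79) ✓

64⁻¹ ≡ 21 (mod 79)


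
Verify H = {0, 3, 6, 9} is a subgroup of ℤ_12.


Subgroup test for H = {0, 3, 6, 9} in (ℤ_12, +):
(1) 0 ∈ H? Yes
(2) Closure: for all a,b ∈ H, (a+b) mod 12 ∈ H? Yes
(3) Inverses: for all a ∈ H, -a mod 12 ∈ H? Yes

Yes, H is a subgroup of ℤ_12


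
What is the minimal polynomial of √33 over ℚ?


√33 satisfies x² - 33 = 0, irreducible over ℚ since 33 is squarefree

Minimal polynomial: x² - 33


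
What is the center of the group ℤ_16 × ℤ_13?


Z(G) = {g ∈ G | gx = xg for all x ∈ G}
Direct product of abelian groups is abelian, so Z(G) = G

Z(ℤ_16 × ℤ_13) = ℤ_16 × ℤ_13


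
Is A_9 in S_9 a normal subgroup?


H = A_9 in S_9
A_9 has index 2 in S_9, and every subgroup of index 2 is normal

Yes, normal subgroup


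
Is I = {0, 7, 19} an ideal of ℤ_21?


Check ideal conditions for I = {0, 7, 19} in ℤ_21:
(1) I is an additive subgroup? No
(2) For r ∈ ℤ_21 and a ∈ I: r·a ∈ I? No  [counterexample: r=2, a=7, r·a mod 21 = 14 ∉ I]

No, I is not an ideal of ℤ_21


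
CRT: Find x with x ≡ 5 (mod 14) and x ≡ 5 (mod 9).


m₁ = 14, m₂ = 9, gcd = 1, so CRT applies. M = m₁·m₂ = 126
Let M₁ = M/m₁ = 9, M₂ = M/m₂ = 14
Find y₁ ≡ M₁⁻¹ (mod m₁): 9⁻¹ ≡ 11 (mod 14)
Find y₂ ≡ M₂⁻¹ (mod m₂): 14⁻¹ ≡ 2 (mod 9)
x = a₁·M₁·y₁ + a₂·M₂·y₂ = 5·9·11 + 5·14·2 = 635
Reduce mod 126: x ≡ 5
Check: 5 mod 14 = 5 ✓, 5 mod 9 = 5 ✓

x ≡ 5 (mod 126)


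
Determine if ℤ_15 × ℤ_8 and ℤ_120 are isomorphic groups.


Comparing ℤ_15 × ℤ_8 and ℤ_120:
gcd(15,8) = 1, so ℤ_15 × ℤ_8 ≅ ℤ_120 (CRT)

Yes, ℤ_15 × ℤ_8 ≅ ℤ_120


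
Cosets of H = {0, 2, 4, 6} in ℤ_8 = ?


H = {0, 2, 4, 6}, |H| = 4
Number of cosets = |G|/|H| = 8/4 = 2
0 + H = {0, 2, 4, 6}
1 + H = {1, 3, 5, 7}

Cosets: 0+H={0,2,4,6}; 1+H={1,3,5,7}


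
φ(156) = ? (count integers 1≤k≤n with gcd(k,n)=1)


Factor n: 156 = 2^2 × 3 × 13
φ(n) = n · ∏(1 - 1/p) over distinct primes p | n
φ(156) = 156 · (1 - 1/2) · (1 - 1/3) · (1 - 1/13) = 48

φ(156) = 48


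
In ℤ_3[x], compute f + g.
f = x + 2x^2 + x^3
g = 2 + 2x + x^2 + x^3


Add coefficients mod 3:
x^0: 0 + 2 = 2 (mod 3)
x^1: 1 + 2 = 0 (mod 3)
x^2: 2 + 1 = 0 (mod 3)
x^3: 1 + 1 = 2 (mod 3)
Result: 2 + 2x^3

f + g = 2 + 2x^3


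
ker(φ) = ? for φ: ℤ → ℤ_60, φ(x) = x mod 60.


Kernel = preimage of identity
ker(φ) = {x ∈ ℤ : x ≡ 0 (mod 60)} = 60ℤ = {0, ±60, ±120, ...}

ker(φ) = 60ℤ


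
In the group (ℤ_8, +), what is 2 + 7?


Operation: addition mod 8
2 + 7 = (a + b) mod 8 with a = 2, b = 7

2 + 7 = 1


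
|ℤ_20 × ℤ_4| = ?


|A × B| = |A| · |B|
|ℤ_20 × ℤ_4| = 20 × 4 = 80

|ℤ_20 × ℤ_4| = 80


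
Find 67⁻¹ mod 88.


Use the extended Euclidean algorithm to write 1 = 67·s + 88·t; then s mod 88 is the inverse.
Euclidean algorithm:
  67 = 0·88 + 67
  88 = 1·67 + 21
  67 = 3·21 + 4
  21 = 5·4 + 1
  4 = 4·1 + 0
gcd(67,88) = 1
Back-substitution gives: 67·(-21) + 88·(16) = 1
So 67⁻¹ ≡ -21 ≡ 67 (mod 88)
Check: 67 × 67 = 4489 ≡ 1 (mod 88) ✓

67⁻¹ ≡ 67 (mod 88)


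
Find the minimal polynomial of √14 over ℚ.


√14 satisfies x² - 14 = 0, irreducible over ℚ since 14 is squarefree

Minimal polynomial: x² - 14


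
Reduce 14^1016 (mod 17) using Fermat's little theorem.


Fermat's little theorem: if p is prime and gcd(a,p)=1, then a^(p-1) ≡ 1 (mod p)
p = 17 is prime, gcd(14,17) = 1
Reduce exponent: 1016 mod 16 = 8
So 14^1016 ≡ 14^8 (mod 17)
14^8 mod 17 = 16

14^1016 ≡ 16 (mod 17)


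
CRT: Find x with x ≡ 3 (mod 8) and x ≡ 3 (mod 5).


m₁ = 8, m₂ = 5, gcd = 1, so CRT applies. M = m₁·m₂ = 40
Let M₁ = M/m₁ = 5, M₂ = M/m₂ = 8
Find y₁ ≡ M₁⁻¹ (mod m₁): 5⁻¹ ≡ 5 (mod 8)
Find y₂ ≡ M₂⁻¹ (mod m₂): 8⁻¹ ≡ 2 (mod 5)
x = a₁·M₁·y₁ + a₂·M₂·y₂ = 3·5·5 + 3·8·2 = 123
Reduce mod 40: x ≡ 3
Check: 3 mod 8 = 3 ✓, 3 mod 5 = 3 ✓

x ≡ 3 (mod 40)


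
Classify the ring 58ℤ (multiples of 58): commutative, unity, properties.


58ℤ is a commutative ring under +,× but has no multiplicative identity (1 ∉ 58ℤ); it has no zero divisors, but without unity it is not an integral domain
Commutative: Yes
Integral domain: No
Has unity: No

58ℤ (multiples of 58): Commutative=Yes, Unity=No


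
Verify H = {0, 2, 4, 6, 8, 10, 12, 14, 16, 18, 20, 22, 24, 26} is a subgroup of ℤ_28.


Subgroup test for H = {0, 2, 4, 6, 8, 10, 12, 14, 16, 18, 20, 22, 24, 26} in (ℤ_28, +):
(1) 0 ∈ H? Yes
(2) Closure: for all a,b ∈ H, (a+b) mod 28 ∈ H? Yes
(3) Inverses: for all a ∈ H, -a mod 28 ∈ H? Yes

Yes, H is a subgroup of ℤ_28


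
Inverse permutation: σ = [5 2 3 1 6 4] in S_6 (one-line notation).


To find σ⁻¹, swap domain and range:
σ(1) = 5 → σ⁻¹(5) = 1
σ(2) = 2 → σ⁻¹(2) = 2
σ(3) = 3 → σ⁻¹(3) = 3
σ(4) = 1 → σ⁻¹(1) = 4
σ(5) = 6 → σ⁻¹(6) = 5
σ(6) = 4 → σ⁻¹(4) = 6

σ⁻¹ = [4 2 3 6 1 5]


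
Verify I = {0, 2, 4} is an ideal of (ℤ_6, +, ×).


Check ideal conditions for I = {0, 2, 4} in ℤ_6:
(1) I is an additive subgroup? Yes
(2) For r ∈ ℤ_6 and a ∈ I: r·a ∈ I? Yes

Yes, I is an ideal of ℤ_6


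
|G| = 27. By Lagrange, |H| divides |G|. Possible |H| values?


Lagrange's theorem: |H| divides |G|
|G| = 27
Divisors of 27: 1, 3, 9, 27

Possible subgroup orders: {1, 3, 9, 27}


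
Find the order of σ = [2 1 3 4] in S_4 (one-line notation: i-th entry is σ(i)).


Cycle decomposition: (1 2)
Cycle lengths: 2
Order = lcm(2) = 2

ord(σ) = 2


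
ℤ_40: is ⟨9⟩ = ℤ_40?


g generates ℤ_n iff gcd(g, n) = 1
gcd(9, 40) = 1
Since gcd = 1, 9 is a generator.

Yes, 9 generates ℤ_40


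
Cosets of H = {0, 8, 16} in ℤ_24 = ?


H = {0, 8, 16}, |H| = 3
Number of cosets = |G|/|H| = 24/3 = 8
0 + H = {0, 8, 16}
1 + H = {1, 9, 17}
2 + H = {2, 10, 18}
3 + H = {3, 11, 19}
4 + H = {4, 12, 20}
5 + H = {5, 13, 21}
6 + H = {6, 14, 22}
7 + H = {7, 15, 23}

Cosets: 0+H={0,8,16}; 1+H={1,9,17}; 2+H={2,10,18}; 3+H={3,11,19}; 4+H={4,12,20}; 5+H={5,13,21}; 6+H={6,14,22}; 7+H={7,15,23}


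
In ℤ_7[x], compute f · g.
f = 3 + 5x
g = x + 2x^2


Expand and collect like terms; reduce coefficients mod 7:
x^0: 3·0 = 0 ≡ 0 (mod 7)
x^1: 3·1 + 5·0 = 3 ≡ 3 (mod 7)
x^2: 3·2 + 5·1 = 11 ≡ 4 (mod 7)
x^3: 5·2 = 10 ≡ 3 (mod 7)
Result: 3x + 4x^2 + 3x^3

f · g = 3x + 4x^2 + 3x^3


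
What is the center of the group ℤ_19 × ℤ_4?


Z(G) = {g ∈ G | gx = xg for all x ∈ G}
Direct product of abelian groups is abelian, so Z(G) = G

Z(ℤ_19 × ℤ_4) = ℤ_19 × ℤ_4


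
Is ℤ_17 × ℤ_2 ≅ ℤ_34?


Comparing ℤ_17 × ℤ_2 and ℤ_34:
gcd(17,2) = 1, so ℤ_17 × ℤ_2 ≅ ℤ_34 (CRT)

Yes, ℤ_17 × ℤ_2 ≅ ℤ_34


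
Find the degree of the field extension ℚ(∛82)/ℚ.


∛82 has minimal polynomial x³ - 82 (irreducible over ℚ since 82 is not a perfect cube)

[ℚ(∛82)/ℚ] = 3


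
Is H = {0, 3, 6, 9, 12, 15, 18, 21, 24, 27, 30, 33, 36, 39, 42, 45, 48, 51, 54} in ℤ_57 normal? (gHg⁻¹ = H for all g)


H = {0, 3, 6, 9, 12, 15, 18, 21, 24, 27, 30, 33, 36, 39, 42, 45, 48, 51, 54} in ℤ_57
ℤ_57 is abelian; every subgroup of an abelian group is normal

Yes, normal subgroup


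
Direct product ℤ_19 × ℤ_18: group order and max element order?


|ℤ_19 × ℤ_18| = 19 × 18 = 342
Max element order = lcm(19,18) = 342
Cyclic? Yes (gcd=1)

|ℤ_19×ℤ_18| = 342, max element order = 342


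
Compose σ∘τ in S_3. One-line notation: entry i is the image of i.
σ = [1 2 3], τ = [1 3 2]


σ∘τ: apply τ first, then σ
1 →τ 1 →σ 1
2 →τ 3 →σ 3
3 →τ 2 →σ 2

σ∘τ = [1 3 2]


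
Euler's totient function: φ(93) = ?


Factor n: 93 = 3 × 31
φ(n) = n · ∏(1 - 1/p) over distinct primes p | n
φ(93) = 93 · (1 - 1/3) · (1 - 1/31) = 60

φ(93) = 60


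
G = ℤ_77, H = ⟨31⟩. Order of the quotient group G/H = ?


|⟨31⟩| = n / gcd(31, 77) = 77 / 1 = 77
H is normal (ℤ_77 is abelian).
|G/H| = |G| / |H| = 77 / 77 = 1

|G/H| = 1


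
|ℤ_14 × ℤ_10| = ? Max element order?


|ℤ_14 × ℤ_10| = 14 × 10 = 140
Max element order = lcm(14,10) = 70
Cyclic? No (gcd=2)

|ℤ_14×ℤ_10| = 140, max element order = 70


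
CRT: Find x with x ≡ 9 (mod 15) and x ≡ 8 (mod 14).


m₁ = 15, m₂ = 14, gcd = 1, so CRT applies. M = m₁·m₂ = 210
Let M₁ = M/m₁ = 14, M₂ = M/m₂ = 15
Find y₁ ≡ M₁⁻¹ (mod m₁): 14⁻¹ ≡ 14 (mod 15)
Find y₂ ≡ M₂⁻¹ (mod m₂): 15⁻¹ ≡ 1 (mod 14)
x = a₁·M₁·y₁ + a₂·M₂·y₂ = 9·14·14 + 8·15·1 = 1884
Reduce mod 210: x ≡ 204
Check: 204 mod 15 = 9 ✓, 204 mod 14 = 8 ✓

x ≡ 204 (mod 210)


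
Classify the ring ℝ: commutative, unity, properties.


ℝ is a field: commutative, has unity, every nonzero element is a unit (hence an integral domain)
Commutative: Yes
Integral domain: Yes
Has unity: Yes

ℝ: Commutative=Yes, Unity=Yes


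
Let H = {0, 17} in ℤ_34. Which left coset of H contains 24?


24 + H = {24 + h (mod 34) : h ∈ H}
24+0=24, 24+17=7
24 + H = {7, 24} = 7 + H

24 + H = {7, 24}


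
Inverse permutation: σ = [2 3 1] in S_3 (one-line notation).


To find σ⁻¹, swap domain and range:
σ(1) = 2 → σ⁻¹(2) = 1
σ(2) = 3 → σ⁻¹(3) = 2
σ(3) = 1 → σ⁻¹(1) = 3

σ⁻¹ = [3 1 2]


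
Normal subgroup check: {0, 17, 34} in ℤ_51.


H = {0, 17, 34} in ℤ_51
ℤ_51 is abelian; every subgroup of an abelian group is normal

Yes, normal subgroup


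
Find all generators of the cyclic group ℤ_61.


g generates ℤ_n iff gcd(g,n) = 1
Prime factors of 61: 61
Generators are g ∈ {1,...,60} not divisible by any of these primes.
Generators: {1, 2, 3, 4, 5, 6, 7, 8, 9, 10, 11, 12, 13, 14, 15, 16, 17, 18, 19, 20, 21, 22, 23, 24, 25, 26, 27, 28, 29, 30, 31, 32, 33, 34, 35, 36, 37, 38, 39, 40, 41, 42, 43, 44, 45, 46, 47, 48, 49, 50, 51, 52, 53, 54, 55, 56, 57, 58, 59, 60}
Number of generators = φ(61) = 60

Generators of ℤ_61 = {1, 2, 3, 4, 5, 6, 7, 8, 9, 10, 11, 12, 13, 14, 15, 16, 17, 18, 19, 20, 21, 22, 23, 24, 25, 26, 27, 28, 29, 30, 31, 32, 33, 34, 35, 36, 37, 38, 39, 40, 41, 42, 43, 44, 45, 46, 47, 48, 49, 50, 51, 52, 53, 54, 55, 56, 57, 58, 59, 60}


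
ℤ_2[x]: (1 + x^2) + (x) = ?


Add coefficients mod 2:
x^0: 1 + 0 = 1 (mod 2)
x^1: 0 + 1 = 1 (mod 2)
x^2: 1 + 0 = 1 (mod 2)
Result: 1 + x + x^2

f + g = 1 + x + x^2


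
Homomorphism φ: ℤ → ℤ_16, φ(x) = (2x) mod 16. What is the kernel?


Kernel = preimage of identity
ker(φ) = {x ∈ ℤ : 2x ≡ 0 (mod 16)}. gcd(2,16) = 2, so 2x ≡ 0 (mod 16) ⟺ x ≡ 0 (mod 16/2 = 8). Hence ker(φ) = 8ℤ

ker(φ) = 8ℤ


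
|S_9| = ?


|S_n| = n! (number of permutations of n symbols)
|S_9| = 9! = 362880

|S_9| = 362880


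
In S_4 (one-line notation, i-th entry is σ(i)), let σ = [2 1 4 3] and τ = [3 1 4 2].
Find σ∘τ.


σ∘τ: apply τ first, then σ
1 →τ 3 →σ 4
2 →τ 1 →σ 2
3 →τ 4 →σ 3
4 →τ 2 →σ 1

σ∘τ = [4 2 3 1]


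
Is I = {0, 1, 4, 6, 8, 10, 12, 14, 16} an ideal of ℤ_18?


Check ideal conditions for I = {0, 1, 4, 6, 8, 10, 12, 14, 16} in ℤ_18:
(1) I is an additive subgroup? No
(2) For r ∈ ℤ_18 and a ∈ I: r·a ∈ I? No  [counterexample: r=2, a=1, r·a mod 18 = 2 ∉ I]

No, I is not an ideal of ℤ_18


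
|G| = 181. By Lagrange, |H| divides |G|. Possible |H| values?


Lagrange's theorem: |H| divides |G|
|G| = 181
Divisors of 181: 1, 181

Possible subgroup orders: {1, 181}


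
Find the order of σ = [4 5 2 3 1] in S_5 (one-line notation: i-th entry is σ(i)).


Cycle decomposition: (1 4 3 2 5)
Cycle lengths: 5
Order = lcm(5) = 5

ord(σ) = 5


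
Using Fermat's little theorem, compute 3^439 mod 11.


Fermat's little theorem: if p is prime and gcd(a,p)=1, then a^(p-1) ≡ 1 (mod p)
p = 11 is prime, gcd(3,11) = 1
Reduce exponent: 439 mod 10 = 9
So 3^439 ≡ 3^9 (mod 11)
3^9 mod 11 = 4

3^439 ≡ 4 (mod 11)


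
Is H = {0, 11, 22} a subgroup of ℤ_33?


Subgroup test for H = {0, 11, 22} in (ℤ_33, +):
(1) 0 ∈ H? Yes
(2) Closure: for all a,b ∈ H, (a+b) mod 33 ∈ H? Yes
(3) Inverses: for all a ∈ H, -a mod 33 ∈ H? Yes

Yes, H is a subgroup of ℤ_33


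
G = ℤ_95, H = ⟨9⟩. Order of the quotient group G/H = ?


|⟨9⟩| = n / gcd(9, 95) = 95 / 1 = 95
H is normal (ℤ_95 is abelian).
|G/H| = |G| / |H| = 95 / 95 = 1

|G/H| = 1


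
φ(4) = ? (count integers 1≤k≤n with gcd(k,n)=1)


φ(n) = count of k ∈ {1,...,n} with gcd(k,n)=1
Coprimes to 4: {1, 3}
Count: 2

φ(4) = 2


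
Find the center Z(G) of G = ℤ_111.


Z(G) = {g ∈ G | gx = xg for all x ∈ G}
ℤ_111 is abelian, so Z(G) = G

Z(ℤ_111) = ℤ_111


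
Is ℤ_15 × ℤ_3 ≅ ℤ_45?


Comparing ℤ_15 × ℤ_3 and ℤ_45:
gcd(15,3) = 3 ≠ 1. Max element order in ℤ_15×ℤ_3 is lcm(15,3) = 15 < 45, so it has no element of order 45

No, ℤ_15 × ℤ_3 ≇ ℤ_45


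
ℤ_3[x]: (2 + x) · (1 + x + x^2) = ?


Expand and collect like terms; reduce coefficients mod 3:
x^0: 2·1 = 2 ≡ 2 (mod 3)
x^1: 2·1 + 1·1 = 3 ≡ 0 (mod 3)
x^2: 2·1 + 1·1 = 3 ≡ 0 (mod 3)
x^3: 1·1 = 1 ≡ 1 (mod 3)
Result: 2 + x^3

f · g = 2 + x^3


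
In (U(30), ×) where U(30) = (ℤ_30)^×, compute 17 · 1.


Operation: multiplication mod 30
17 · 1 = (a × b) mod 30 with a = 17, b = 1

17 · 1 = 17


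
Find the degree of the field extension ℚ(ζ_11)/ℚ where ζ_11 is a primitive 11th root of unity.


[ℚ(ζ_n):ℚ] = deg Φ_n(x) = φ(n). Here φ(11) = 10

[ℚ(ζ_11)/ℚ where ζ_11 is a primitive 11th root of unity] = 10


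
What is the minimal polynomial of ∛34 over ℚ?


∛34 satisfies x³ - 34 = 0, irreducible over ℚ (no rational root; 34 is not a perfect cube)

Minimal polynomial: x³ - 34


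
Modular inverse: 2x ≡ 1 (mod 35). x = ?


Use the extended Euclidean algorithm to write 1 = 2·s + 35·t; then s mod 35 is the inverse.
Euclidean algorithm:
  2 = 0·35 + 2
  35 = 17·2 + 1
  2 = 2·1 + 0
gcd(2,35) = 1
Back-substitution gives: 2·(-17) + 35·(1) = 1
So 2⁻¹ ≡ -17 ≡ 18 (mod 35)
Check: 2 × 18 = 36 ≡ 1 (mod 35) ✓

2⁻¹ ≡ 18 (mod 35)


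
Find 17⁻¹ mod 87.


Use the extended Euclidean algorithm to write 1 = 17·s + 87·t; then s mod 87 is the inverse.
Euclidean algorithm:
  17 = 0·87 + 17
  87 = 5·17 + 2
  17 = 8·2 + 1
  2 = 2·1 + 0
gcd(17,87) = 1
Back-substitution gives: 17·(41) + 87·(-8) = 1
So 17⁻¹ ≡ 41 ≡ 41 (mod 87)
Check: 17 × 41 = 697 ≡ 1 (mod 87) ✓

17⁻¹ ≡ 41 (mod 87)


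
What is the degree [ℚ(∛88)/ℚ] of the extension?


∛88 has minimal polynomial x³ - 88 (irreducible over ℚ since 88 is not a perfect cube)

[ℚ(∛88)/ℚ] = 3


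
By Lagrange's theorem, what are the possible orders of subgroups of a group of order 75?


Lagrange's theorem: |H| divides |G|
|G| = 75
Divisors of 75: 1, 3, 5, 15, 25, 75

Possible subgroup orders: {1, 3, 5, 15, 25, 75}


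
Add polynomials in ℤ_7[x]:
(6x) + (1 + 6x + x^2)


Add coefficients mod 7:
x^0: 0 + 1 = 1 (mod 7)
x^1: 6 + 6 = 5 (mod 7)
x^2: 0 + 1 = 1 (mod 7)
Result: 1 + 5x + x^2

f + g = 1 + 5x + x^2


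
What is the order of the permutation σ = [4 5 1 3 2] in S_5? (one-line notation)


Cycle decomposition: (1 4 3) (2 5)
Cycle lengths: 3, 2
Order = lcm(3, 2) = 6

ord(σ) = 6


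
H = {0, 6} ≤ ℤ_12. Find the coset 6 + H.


6 + H = {6 + h (mod 12) : h ∈ H}
6+0=6, 6+6=0
6 + H = {0, 6} = 0 + H

6 + H = {0, 6}


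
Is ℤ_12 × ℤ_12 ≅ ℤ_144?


Comparing ℤ_12 × ℤ_12 and ℤ_144:
gcd(12,12) = 12 ≠ 1. Max element order in ℤ_12×ℤ_12 is lcm(12,12) = 12 < 144, so it has no element of order 144

No, ℤ_12 × ℤ_12 ≇ ℤ_144


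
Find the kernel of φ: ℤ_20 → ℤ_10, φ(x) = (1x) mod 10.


Kernel = preimage of identity
ker(φ) = {x ∈ ℤ_20 : 1x ≡ 0 (mod 10)}. Since 10 | 20, φ is well-defined. The kernel is the cyclic subgroup ⟨10⟩ of ℤ_20 (order 2), i.e. {0, 10}

ker(φ) = {0, 10}


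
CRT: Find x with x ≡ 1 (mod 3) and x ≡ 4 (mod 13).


m₁ = 3, m₂ = 13, gcd = 1, so CRT applies. M = m₁·m₂ = 39
Let M₁ = M/m₁ = 13, M₂ = M/m₂ = 3
Find y₁ ≡ M₁⁻¹ (mod m₁): 13⁻¹ ≡ 1 (mod 3)
Find y₂ ≡ M₂⁻¹ (mod m₂): 3⁻¹ ≡ 9 (mod 13)
x = a₁·M₁·y₁ + a₂·M₂·y₂ = 1·13·1 + 4·3·9 = 121
Reduce mod 39: x ≡ 4
Check: 4 mod 3 = 1 ✓, 4 mod 13 = 4 ✓

x ≡ 4 (mod 39)


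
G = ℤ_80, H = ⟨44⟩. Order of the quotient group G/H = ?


|⟨44⟩| = n / gcd(44, 80) = 80 / 4 = 20
H is normal (ℤ_80 is abelian).
|G/H| = |G| / |H| = 80 / 20 = 4

|G/H| = 4


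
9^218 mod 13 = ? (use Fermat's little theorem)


Fermat's little theorem: if p is prime and gcd(a,p)=1, then a^(p-1) ≡ 1 (mod p)
p = 13 is prime, gcd(9,13) = 1
Reduce exponent: 218 mod 12 = 2
So 9^218 ≡ 9^2 (mod 13)
9^2 mod 13 = 3

9^218 ≡ 3 (mod 13)


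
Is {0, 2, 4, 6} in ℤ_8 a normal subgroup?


H = {0, 2, 4, 6} in ℤ_8
ℤ_8 is abelian; every subgroup of an abelian group is normal

Yes, normal subgroup


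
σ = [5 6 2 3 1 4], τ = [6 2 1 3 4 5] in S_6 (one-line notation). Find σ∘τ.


σ∘τ: apply τ first, then σ
1 →τ 6 →σ 4
2 →τ 2 →σ 6
3 →τ 1 →σ 5
4 →τ 3 →σ 2
5 →τ 4 →σ 3
6 →τ 5 →σ 1

σ∘τ = [4 6 5 2 3 1]


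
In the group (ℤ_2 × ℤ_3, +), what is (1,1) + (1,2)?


Operation: componentwise addition mod (2, 3)
(1,1) + (1,2) = ((a₁+b₁) mod 2, (a₂+b₂) mod 3) with a = (1,1), b = (1,2)

(1,1) + (1,2) = (0,0)


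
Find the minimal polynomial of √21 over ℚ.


√21 satisfies x² - 21 = 0, irreducible over ℚ since 21 is squarefree

Minimal polynomial: x² - 21


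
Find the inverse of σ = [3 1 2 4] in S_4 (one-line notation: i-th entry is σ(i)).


To find σ⁻¹, swap domain and range:
σ(1) = 3 → σ⁻¹(3) = 1
σ(2) = 1 → σ⁻¹(1) = 2
σ(3) = 2 → σ⁻¹(2) = 3
σ(4) = 4 → σ⁻¹(4) = 4

σ⁻¹ = [2 3 1 4]


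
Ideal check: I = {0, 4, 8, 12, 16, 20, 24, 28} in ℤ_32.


Check ideal conditions for I = {0, 4, 8, 12, 16, 20, 24, 28} in ℤ_32:
(1) I is an additive subgroup? Yes
(2) For r ∈ ℤ_32 and a ∈ I: r·a ∈ I? Yes

Yes, I is an ideal of ℤ_32


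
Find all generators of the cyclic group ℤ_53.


g generates ℤ_n iff gcd(g,n) = 1
Prime factors of 53: 53
Generators are g ∈ {1,...,52} not divisible by any of these primes.
Generators: {1, 2, 3, 4, 5, 6, 7, 8, 9, 10, 11, 12, 13, 14, 15, 16, 17, 18, 19, 20, 21, 22, 23, 24, 25, 26, 27, 28, 29, 30, 31, 32, 33, 34, 35, 36, 37, 38, 39, 40, 41, 42, 43, 44, 45, 46, 47, 48, 49, 50, 51, 52}
Number of generators = φ(53) = 52

Generators of ℤ_53 = {1, 2, 3, 4, 5, 6, 7, 8, 9, 10, 11, 12, 13, 14, 15, 16, 17, 18, 19, 20, 21, 22, 23, 24, 25, 26, 27, 28, 29, 30, 31, 32, 33, 34, 35, 36, 37, 38, 39, 40, 41, 42, 43, 44, 45, 46, 47, 48, 49, 50, 51, 52}


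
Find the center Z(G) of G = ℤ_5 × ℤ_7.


Z(G) = {g ∈ G | gx = xg for all x ∈ G}
Direct product of abelian groups is abelian, so Z(G) = G

Z(ℤ_5 × ℤ_7) = ℤ_5 × ℤ_7


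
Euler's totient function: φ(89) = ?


Factor n: 89 = 89
φ(n) = n · ∏(1 - 1/p) over distinct primes p | n
φ(89) = 89 · (1 - 1/89) = 88

φ(89) = 88


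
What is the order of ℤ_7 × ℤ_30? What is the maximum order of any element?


|ℤ_7 × ℤ_30| = 7 × 30 = 210
Max element order = lcm(7,30) = 210
Cyclic? Yes (gcd=1)

|ℤ_7×ℤ_30| = 210, max element order = 210


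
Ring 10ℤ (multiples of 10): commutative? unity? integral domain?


10ℤ is a commutative ring under +,× but has no multiplicative identity (1 ∉ 10ℤ); it has no zero divisors, but without unity it is not an integral domain
Commutative: Yes
Integral domain: No
Has unity: No

10ℤ (multiples of 10): Commutative=Yes, Unity=No


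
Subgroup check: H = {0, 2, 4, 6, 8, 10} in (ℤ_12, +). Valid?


Subgroup test for H = {0, 2, 4, 6, 8, 10} in (ℤ_12, +):
(1) 0 ∈ H? Yes
(2) Closure: for all a,b ∈ H, (a+b) mod 12 ∈ H? Yes
(3) Inverses: for all a ∈ H, -a mod 12 ∈ H? Yes

Yes, H is a subgroup of ℤ_12


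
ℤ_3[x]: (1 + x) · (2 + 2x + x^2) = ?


Expand and collect like terms; reduce coefficients mod 3:
x^0: 1·2 = 2 ≡ 2 (mod 3)
x^1: 1·2 + 1·2 = 4 ≡ 1 (mod 3)
x^2: 1·1 + 1·2 = 3 ≡ 0 (mod 3)
x^3: 1·1 = 1 ≡ 1 (mod 3)
Result: 2 + x + x^3

f · g = 2 + x + x^3


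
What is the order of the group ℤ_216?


ℤ_n has n elements.

|ℤ_216| = 216


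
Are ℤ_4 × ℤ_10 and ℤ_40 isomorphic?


Comparing ℤ_4 × ℤ_10 and ℤ_40:
gcd(4,10) = 2 ≠ 1. Max element order in ℤ_4×ℤ_10 is lcm(4,10) = 20 < 40, so it has no element of order 40

No, ℤ_4 × ℤ_10 ≇ ℤ_40


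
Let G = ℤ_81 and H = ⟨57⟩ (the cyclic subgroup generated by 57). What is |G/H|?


|⟨57⟩| = n / gcd(57, 81) = 81 / 3 = 27
H is normal (ℤ_81 is abelian).
|G/H| = |G| / |H| = 81 / 27 = 3

|G/H| = 3


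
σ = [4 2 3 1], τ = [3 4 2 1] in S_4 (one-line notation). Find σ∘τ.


σ∘τ: apply τ first, then σ
1 →τ 3 →σ 3
2 →τ 4 →σ 1
3 →τ 2 →σ 2
4 →τ 1 →σ 4

σ∘τ = [3 1 2 4]


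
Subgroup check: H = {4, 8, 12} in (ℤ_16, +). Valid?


Subgroup test for H = {4, 8, 12} in (ℤ_16, +):
(1) 0 ∈ H? No
(2) Closure: for all a,b ∈ H, (a+b) mod 16 ∈ H? No  [counterexample: 4 + 12 = 0 ∉ H]
(3) Inverses: for all a ∈ H, -a mod 16 ∈ H? Yes

No, H is not a subgroup of ℤ_16


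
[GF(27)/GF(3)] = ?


GF(27) = GF(3^3), so the extension degree is 3

[GF(27)/GF(3)] = 3


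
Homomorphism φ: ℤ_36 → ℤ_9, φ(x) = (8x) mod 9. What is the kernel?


Kernel = preimage of identity
ker(φ) = {x ∈ ℤ_36 : 8x ≡ 0 (mod 9)}. Since 9 | 36, φ is well-defined. The kernel is the cyclic subgroup ⟨9⟩ of ℤ_36 (order 4), i.e. {0, 9, 18, 27}

ker(φ) = {0, 9, 18, 27}


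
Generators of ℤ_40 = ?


g generates ℤ_n iff gcd(g,n) = 1
Prime factors of 40: 2, 5
Generators are g ∈ {1,...,39} not divisible by any of these primes.
Generators: {1, 3, 7, 9, 11, 13, 17, 19, 21, 23, 27, 29, 31, 33, 37, 39}
Number of generators = φ(40) = 16

Generators of ℤ_40 = {1, 3, 7, 9, 11, 13, 17, 19, 21, 23, 27, 29, 31, 33, 37, 39}


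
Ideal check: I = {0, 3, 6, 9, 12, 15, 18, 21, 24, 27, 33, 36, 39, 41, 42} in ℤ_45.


Check ideal conditions for I = {0, 3, 6, 9, 12, 15, 18, 21, 24, 27, 33, 36, 39, 41, 42} in ℤ_45:
(1) I is an additive subgroup? No
(2) For r ∈ ℤ_45 and a ∈ I: r·a ∈ I? No  [counterexample: r=2, a=15, r·a mod 45 = 30 ∉ I]

No, I is not an ideal of ℤ_45


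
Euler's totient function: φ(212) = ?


Factor n: 212 = 2^2 × 53
φ(n) = n · ∏(1 - 1/p) over distinct primes p | n
φ(212) = 212 · (1 - 1/2) · (1 - 1/53) = 104

φ(212) = 104


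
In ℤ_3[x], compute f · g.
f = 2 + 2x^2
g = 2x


Expand and collect like terms; reduce coefficients mod 3:
x^0: 2·0 = 0 ≡ 0 (mod 3)
x^1: 2·2 + 0·0 = 4 ≡ 1 (mod 3)
x^2: 0·2 + 2·0 = 0 ≡ 0 (mod 3)
x^3: 2·2 = 4 ≡ 1 (mod 3)
Result: x + x^3

f · g = x + x^3


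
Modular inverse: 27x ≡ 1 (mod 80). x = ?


Use the extended Euclidean algorithm to write 1 = 27·s + 80·t; then s mod 80 is the inverse.
Euclidean algorithm:
  27 = 0·80 + 27
  80 = 2·27 + 26
  27 = 1·26 + 1
  26 = 26·1 + 0
gcd(27,80) = 1
Back-substitution gives: 27·(3) + 80·(-1) = 1
So 27⁻¹ ≡ 3 ≡ 3 (mod 80)
Check: 27 × 3 = 81 ≡ 1 (mod 80) ✓

27⁻¹ ≡ 3 (mod 80)


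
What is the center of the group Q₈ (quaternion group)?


Z(G) = {g ∈ G | gx = xg for all x ∈ G}
In Q₈ = {±1, ±i, ±j, ±k}, only ±1 commute with every element

Z(Q₈ (quaternion group)) = {1, -1}
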